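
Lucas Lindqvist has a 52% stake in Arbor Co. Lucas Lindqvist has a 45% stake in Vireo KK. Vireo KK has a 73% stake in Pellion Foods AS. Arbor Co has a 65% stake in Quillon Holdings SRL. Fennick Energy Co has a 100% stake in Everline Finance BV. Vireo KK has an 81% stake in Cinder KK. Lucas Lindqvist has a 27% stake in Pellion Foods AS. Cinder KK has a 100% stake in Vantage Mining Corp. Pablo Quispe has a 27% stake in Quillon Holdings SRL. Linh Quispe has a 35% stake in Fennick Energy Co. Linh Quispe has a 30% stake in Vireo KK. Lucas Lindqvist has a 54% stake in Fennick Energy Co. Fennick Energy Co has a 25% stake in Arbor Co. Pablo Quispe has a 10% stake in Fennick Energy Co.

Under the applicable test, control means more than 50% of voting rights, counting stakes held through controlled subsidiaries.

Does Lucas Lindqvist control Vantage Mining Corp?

Lucas holds 54% of Fennick, so Lucas controls Fennick.
Fennick holds 100% of Everline, so Lucas controls Everline.
Lucas and Fennick together hold 52% + 25% = 77% of Arbor, so Lucas controls Arbor.
Arbor holds 65% of Quillon, so Lucas controls Quillon.
Neither Lucas nor any entity Lucas controls holds any voting interest in Vantage.
So Lucas does not control Vantage.

No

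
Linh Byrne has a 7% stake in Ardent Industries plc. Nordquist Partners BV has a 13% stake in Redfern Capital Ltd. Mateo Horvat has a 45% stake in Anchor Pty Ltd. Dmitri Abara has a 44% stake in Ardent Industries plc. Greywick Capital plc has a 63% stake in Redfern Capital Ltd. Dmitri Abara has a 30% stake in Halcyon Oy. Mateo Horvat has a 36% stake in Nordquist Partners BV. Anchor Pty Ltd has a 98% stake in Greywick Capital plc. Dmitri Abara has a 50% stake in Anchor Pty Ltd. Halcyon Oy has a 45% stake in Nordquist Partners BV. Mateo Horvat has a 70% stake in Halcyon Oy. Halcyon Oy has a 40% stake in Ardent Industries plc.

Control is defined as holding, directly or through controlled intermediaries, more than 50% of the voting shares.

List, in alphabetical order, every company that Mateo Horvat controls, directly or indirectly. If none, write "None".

Mateo holds 70% of Halcyon, so Mateo controls Halcyon.
Halcyon and Mateo together hold 45% + 36% = 81% of Nordquist, so Mateo controls Nordquist.
No other company's threshold is met.

Halcyon Oy, Nordquist Partners BV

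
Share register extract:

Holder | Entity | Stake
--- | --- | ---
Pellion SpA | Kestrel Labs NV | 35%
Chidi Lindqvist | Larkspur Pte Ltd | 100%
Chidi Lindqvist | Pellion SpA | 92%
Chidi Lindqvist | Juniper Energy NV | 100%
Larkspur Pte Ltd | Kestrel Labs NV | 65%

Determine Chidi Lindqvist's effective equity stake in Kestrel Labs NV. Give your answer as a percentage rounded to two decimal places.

Chidi reaches Kestrel along 2 paths.
Via Pellion: 92% × 35% = 32.2%.
Via Larkspur: 100% × 65% = 65%.
Total: 32.2% + 65% = 97.2%.
Rounded: 97.20%.

97.20%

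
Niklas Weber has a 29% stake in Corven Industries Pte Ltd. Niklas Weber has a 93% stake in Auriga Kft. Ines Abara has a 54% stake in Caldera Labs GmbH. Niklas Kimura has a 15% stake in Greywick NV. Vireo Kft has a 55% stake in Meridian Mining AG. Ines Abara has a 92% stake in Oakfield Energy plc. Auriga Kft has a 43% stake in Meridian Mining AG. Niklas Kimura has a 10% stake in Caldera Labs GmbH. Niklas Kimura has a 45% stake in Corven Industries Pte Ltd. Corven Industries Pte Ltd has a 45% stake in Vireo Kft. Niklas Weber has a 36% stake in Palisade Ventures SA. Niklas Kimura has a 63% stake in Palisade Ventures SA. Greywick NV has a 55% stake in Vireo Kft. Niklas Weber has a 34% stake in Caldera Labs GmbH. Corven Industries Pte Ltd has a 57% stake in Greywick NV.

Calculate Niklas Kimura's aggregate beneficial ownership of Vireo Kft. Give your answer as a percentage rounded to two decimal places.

42.61%

Niklas Kimura reaches Vireo along 3 paths.
Via Corven → Greywick: 45% × 57% × 55% = 14.1075%.
Via Greywick: 15% × 55% = 8.25%.
Via Corven: 45% × 45% = 20.25%.
Total: 14.1075% + 8.25% + 20.25% = 42.6075%.
Rounded: 42.61%.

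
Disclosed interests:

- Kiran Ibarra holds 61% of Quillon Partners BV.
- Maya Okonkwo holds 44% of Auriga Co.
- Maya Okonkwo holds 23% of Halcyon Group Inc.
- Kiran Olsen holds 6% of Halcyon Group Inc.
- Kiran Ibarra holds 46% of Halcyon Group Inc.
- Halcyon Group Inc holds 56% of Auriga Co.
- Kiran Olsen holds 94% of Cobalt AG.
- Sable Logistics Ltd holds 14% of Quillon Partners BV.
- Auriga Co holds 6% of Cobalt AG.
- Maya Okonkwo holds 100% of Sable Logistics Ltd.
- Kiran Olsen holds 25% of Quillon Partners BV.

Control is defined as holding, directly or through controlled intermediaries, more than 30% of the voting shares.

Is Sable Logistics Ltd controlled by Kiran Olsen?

Kiran Olsen holds 94% of Cobalt, so Kiran Olsen controls Cobalt.
Neither Kiran Olsen nor any entity Kiran Olsen controls holds any voting interest in Sable.
So Kiran Olsen does not control Sable.

No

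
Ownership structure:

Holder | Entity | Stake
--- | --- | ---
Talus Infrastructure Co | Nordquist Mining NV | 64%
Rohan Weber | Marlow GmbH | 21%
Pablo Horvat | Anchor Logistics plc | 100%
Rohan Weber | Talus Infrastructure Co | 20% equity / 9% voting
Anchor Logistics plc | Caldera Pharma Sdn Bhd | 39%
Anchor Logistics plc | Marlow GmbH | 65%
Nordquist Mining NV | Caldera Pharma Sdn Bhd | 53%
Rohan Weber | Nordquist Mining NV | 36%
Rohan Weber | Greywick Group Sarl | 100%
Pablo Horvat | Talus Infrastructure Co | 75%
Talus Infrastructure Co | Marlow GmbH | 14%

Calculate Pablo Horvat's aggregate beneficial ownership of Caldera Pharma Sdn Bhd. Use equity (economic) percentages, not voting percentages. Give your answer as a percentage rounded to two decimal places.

Pablo reaches Caldera along 2 paths.
Via Anchor: 100% × 39% = 39%.
Via Talus → Nordquist: 75% × 64% × 53% = 25.44%.
Total: 39% + 25.44% = 64.44%.

64.44%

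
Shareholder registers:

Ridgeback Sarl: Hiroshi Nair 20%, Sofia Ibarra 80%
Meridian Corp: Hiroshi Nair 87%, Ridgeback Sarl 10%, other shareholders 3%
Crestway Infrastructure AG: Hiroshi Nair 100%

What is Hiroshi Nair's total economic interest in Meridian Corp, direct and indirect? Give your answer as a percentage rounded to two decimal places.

89.00%

Hiroshi reaches Meridian along 2 paths.
Direct stake: 87% = 87%.
Via Ridgeback: 20% × 10% = 2%.
Total: 87% + 2% = 89%.
Rounded: 89.00%.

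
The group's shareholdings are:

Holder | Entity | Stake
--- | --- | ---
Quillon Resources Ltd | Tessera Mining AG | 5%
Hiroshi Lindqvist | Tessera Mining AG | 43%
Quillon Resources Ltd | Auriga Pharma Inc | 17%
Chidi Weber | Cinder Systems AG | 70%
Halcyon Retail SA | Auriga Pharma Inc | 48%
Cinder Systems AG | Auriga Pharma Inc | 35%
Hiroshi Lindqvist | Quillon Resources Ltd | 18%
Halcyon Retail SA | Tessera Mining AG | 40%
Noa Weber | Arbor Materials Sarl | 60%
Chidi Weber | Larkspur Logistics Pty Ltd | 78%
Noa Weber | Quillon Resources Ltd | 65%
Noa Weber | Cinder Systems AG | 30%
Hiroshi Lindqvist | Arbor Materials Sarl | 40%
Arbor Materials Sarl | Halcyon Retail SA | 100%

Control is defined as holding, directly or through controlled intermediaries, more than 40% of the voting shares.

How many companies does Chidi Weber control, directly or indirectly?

Chidi holds 78% of Larkspur, so Chidi controls Larkspur.
Chidi holds 70% of Cinder, so Chidi controls Cinder.
No other company's threshold is met.
Chidi controls 2 companies.

2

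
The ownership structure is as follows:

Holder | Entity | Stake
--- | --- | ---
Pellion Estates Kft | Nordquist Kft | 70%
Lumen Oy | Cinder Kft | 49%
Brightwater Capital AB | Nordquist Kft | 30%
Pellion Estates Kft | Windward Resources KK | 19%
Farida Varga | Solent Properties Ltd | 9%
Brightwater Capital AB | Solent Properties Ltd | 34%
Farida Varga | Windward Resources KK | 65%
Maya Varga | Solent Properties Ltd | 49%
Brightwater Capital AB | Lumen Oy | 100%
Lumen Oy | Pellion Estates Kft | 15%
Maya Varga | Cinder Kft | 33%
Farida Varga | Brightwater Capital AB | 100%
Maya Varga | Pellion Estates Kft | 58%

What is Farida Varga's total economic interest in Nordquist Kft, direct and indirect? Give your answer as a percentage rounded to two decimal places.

40.50%

Farida reaches Nordquist along 2 paths.
Via Brightwater: 100% × 30% = 30%.
Via Brightwater → Lumen → Pellion: 100% × 100% × 15% × 70% = 10.5%.
Total: 30% + 10.5% = 40.5%.
Rounded: 40.50%.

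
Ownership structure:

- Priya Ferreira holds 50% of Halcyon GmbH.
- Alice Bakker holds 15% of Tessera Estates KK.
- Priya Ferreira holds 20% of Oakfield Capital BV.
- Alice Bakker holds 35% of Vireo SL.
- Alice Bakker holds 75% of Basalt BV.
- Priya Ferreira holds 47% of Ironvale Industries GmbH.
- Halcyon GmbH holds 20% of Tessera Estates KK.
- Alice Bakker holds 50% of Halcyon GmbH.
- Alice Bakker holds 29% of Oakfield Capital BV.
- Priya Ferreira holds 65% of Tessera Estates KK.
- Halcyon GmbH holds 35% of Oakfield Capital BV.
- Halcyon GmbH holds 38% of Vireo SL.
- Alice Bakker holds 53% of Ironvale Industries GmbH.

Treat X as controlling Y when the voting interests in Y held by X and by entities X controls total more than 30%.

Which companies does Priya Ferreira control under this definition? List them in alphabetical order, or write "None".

Priya holds 47% of Ironvale, so Priya controls Ironvale.
Priya holds 50% of Halcyon, so Priya controls Halcyon.
Priya and Halcyon together hold 20% + 35% = 55% of Oakfield, so Priya controls Oakfield.
Halcyon holds 38% of Vireo, so Priya controls Vireo.
Priya and Halcyon together hold 65% + 20% = 85% of Tessera, so Priya controls Tessera.
No other company's threshold is met.

Halcyon GmbH, Ironvale Industries GmbH, Oakfield Capital BV, Tessera Estates KK, Vireo SL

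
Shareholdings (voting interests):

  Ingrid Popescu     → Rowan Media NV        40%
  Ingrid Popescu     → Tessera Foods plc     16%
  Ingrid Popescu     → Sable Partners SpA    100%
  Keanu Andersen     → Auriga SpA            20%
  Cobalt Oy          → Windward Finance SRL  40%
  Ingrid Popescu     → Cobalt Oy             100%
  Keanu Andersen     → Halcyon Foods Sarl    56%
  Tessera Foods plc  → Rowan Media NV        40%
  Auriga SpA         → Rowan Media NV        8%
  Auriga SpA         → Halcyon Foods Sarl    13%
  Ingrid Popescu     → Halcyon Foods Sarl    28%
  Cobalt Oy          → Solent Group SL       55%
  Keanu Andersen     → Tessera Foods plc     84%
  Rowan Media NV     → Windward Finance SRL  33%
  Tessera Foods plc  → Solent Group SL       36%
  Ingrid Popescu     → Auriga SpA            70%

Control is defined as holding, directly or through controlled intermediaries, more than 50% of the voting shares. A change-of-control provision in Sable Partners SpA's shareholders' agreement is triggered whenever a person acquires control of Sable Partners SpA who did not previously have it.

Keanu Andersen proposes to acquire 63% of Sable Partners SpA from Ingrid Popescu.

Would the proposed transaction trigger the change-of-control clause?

The purchase adds only to Keanu's holdings (Ingrid's stake shrinks), so Keanu is the only person who could newly come to control Sable.
Keanu holds 84% of Tessera, so Keanu controls Tessera.
Keanu holds 56% of Halcyon, so Keanu controls Halcyon.
Neither Keanu nor any entity Keanu controls holds any voting interest in Sable.
So before the transaction, Keanu does not control Sable.
After the purchase, Keanu holds 63% of Sable directly, and Ingrid's stake falls to 37%.
Keanu holds 63% of Sable, so Keanu controls Sable.
Keanu did not control Sable before and does after, so the clause is triggered.

Yes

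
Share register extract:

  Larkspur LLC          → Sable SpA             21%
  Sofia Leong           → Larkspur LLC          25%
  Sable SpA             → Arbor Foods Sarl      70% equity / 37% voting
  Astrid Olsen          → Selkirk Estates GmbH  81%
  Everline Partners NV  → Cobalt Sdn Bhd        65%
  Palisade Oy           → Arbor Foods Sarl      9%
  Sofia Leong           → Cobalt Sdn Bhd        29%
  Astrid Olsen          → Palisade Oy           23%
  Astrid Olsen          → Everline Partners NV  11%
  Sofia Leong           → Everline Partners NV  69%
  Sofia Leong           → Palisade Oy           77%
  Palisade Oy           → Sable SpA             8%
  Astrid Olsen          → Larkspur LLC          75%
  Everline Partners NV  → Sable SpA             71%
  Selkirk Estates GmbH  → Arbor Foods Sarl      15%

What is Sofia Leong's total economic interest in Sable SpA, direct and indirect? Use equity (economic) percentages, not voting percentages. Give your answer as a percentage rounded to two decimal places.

Sofia reaches Sable along 3 paths.
Via Everline: 69% × 71% = 48.99%.
Via Palisade: 77% × 8% = 6.16%.
Via Larkspur: 25% × 21% = 5.25%.
Total: 48.99% + 6.16% + 5.25% = 60.4%.
Rounded: 60.40%.

60.40%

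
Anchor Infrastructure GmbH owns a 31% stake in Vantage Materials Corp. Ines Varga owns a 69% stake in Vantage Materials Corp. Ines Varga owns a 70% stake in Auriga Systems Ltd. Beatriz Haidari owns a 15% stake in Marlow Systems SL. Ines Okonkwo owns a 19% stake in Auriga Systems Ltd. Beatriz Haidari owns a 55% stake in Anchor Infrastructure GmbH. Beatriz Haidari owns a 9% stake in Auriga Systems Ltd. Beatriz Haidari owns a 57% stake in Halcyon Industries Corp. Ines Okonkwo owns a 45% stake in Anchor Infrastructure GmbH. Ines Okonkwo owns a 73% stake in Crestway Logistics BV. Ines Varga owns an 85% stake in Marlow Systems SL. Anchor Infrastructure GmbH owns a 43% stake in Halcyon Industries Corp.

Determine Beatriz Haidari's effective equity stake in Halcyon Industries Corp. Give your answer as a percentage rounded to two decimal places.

Beatriz reaches Halcyon along 2 paths.
Direct stake: 57% = 57%.
Via Anchor: 55% × 43% = 23.65%.
Total: 57% + 23.65% = 80.65%.

80.65%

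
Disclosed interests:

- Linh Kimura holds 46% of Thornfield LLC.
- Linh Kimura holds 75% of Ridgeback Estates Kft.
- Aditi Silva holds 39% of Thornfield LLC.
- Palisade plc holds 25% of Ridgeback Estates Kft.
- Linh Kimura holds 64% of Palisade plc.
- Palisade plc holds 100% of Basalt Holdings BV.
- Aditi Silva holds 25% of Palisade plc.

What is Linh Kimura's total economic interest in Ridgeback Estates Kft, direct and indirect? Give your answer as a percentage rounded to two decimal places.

91.00%

Linh reaches Ridgeback along 2 paths.
Direct stake: 75% = 75%.
Via Palisade: 64% × 25% = 16%.
Total: 75% + 16% = 91%.
Rounded: 91.00%.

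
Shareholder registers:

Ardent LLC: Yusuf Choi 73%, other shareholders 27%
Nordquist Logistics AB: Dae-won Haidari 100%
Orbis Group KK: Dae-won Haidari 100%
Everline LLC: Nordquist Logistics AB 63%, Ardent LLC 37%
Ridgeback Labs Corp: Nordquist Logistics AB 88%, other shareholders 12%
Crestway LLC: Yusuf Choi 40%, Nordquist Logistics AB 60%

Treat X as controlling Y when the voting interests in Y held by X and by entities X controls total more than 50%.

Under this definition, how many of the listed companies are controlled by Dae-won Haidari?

5

Dae-won holds 100% of Nordquist, so Dae-won controls Nordquist.
Dae-won holds 100% of Orbis, so Dae-won controls Orbis.
Nordquist holds 63% of Everline, so Dae-won controls Everline.
Nordquist holds 88% of Ridgeback, so Dae-won controls Ridgeback.
Nordquist holds 60% of Crestway, so Dae-won controls Crestway.
No other company's threshold is met.
Dae-won controls 5 companies.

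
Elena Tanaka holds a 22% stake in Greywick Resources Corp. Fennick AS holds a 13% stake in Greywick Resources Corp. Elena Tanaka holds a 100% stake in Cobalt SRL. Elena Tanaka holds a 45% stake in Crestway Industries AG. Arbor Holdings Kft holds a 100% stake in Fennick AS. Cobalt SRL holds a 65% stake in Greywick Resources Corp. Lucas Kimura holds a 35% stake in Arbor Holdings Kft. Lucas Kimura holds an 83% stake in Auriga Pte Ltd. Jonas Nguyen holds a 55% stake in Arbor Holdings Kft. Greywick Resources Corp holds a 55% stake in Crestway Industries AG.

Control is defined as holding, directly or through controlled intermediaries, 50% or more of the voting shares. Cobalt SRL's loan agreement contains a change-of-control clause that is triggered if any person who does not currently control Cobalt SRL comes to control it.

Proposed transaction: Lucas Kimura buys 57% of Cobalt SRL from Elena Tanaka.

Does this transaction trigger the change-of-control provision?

The purchase adds only to Lucas's holdings (Elena's stake shrinks), so Lucas is the only person who could newly come to control Cobalt.
Lucas holds 83% of Auriga, so Lucas controls Auriga.
Neither Lucas nor any entity Lucas controls holds any voting interest in Cobalt.
So before the transaction, Lucas does not control Cobalt.
After the purchase, Lucas holds 57% of Cobalt directly, and Elena's stake falls to 43%.
Lucas holds 57% of Cobalt, so Lucas controls Cobalt.
Lucas did not control Cobalt before and does after, so the clause is triggered.

Yes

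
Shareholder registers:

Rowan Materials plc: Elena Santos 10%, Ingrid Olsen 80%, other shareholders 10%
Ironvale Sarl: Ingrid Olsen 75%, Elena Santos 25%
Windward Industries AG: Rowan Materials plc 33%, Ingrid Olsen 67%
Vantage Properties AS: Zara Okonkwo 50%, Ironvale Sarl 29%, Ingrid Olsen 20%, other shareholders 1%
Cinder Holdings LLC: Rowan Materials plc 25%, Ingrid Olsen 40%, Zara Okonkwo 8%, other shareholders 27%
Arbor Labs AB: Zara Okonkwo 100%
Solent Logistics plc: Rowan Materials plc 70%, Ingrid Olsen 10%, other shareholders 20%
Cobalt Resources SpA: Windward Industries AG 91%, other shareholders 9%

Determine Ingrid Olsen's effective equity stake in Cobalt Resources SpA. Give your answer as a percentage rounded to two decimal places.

Ingrid reaches Cobalt along 2 paths.
Via Rowan → Windward: 80% × 33% × 91% = 24.024%.
Via Windward: 67% × 91% = 60.97%.
Total: 24.024% + 60.97% = 84.994%.
Rounded: 84.99%.

84.99%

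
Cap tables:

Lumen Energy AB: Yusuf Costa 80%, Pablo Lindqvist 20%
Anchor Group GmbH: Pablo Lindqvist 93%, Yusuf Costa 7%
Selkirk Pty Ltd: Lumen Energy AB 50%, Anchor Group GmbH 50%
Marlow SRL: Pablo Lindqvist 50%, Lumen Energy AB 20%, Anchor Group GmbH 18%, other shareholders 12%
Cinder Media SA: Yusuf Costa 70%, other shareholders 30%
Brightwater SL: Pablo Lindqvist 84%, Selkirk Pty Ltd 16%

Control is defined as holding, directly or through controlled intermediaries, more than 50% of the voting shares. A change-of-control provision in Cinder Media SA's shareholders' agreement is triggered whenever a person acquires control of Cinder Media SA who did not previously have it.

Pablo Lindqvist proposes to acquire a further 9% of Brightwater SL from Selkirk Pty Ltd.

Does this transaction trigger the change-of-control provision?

The purchase adds only to Pablo's holdings (Selkirk's stake shrinks), so Pablo is the only person who could newly come to control Cinder.
Pablo holds 93% of Anchor, so Pablo controls Anchor.
Pablo and Anchor together hold 50% + 18% = 68% of Marlow, so Pablo controls Marlow.
Pablo holds 84% of Brightwater, so Pablo controls Brightwater.
Neither Pablo nor any entity Pablo controls holds any voting interest in Cinder.
So before the transaction, Pablo does not control Cinder.
After the purchase, Pablo's direct stake in Brightwater rises to 84% + 9% = 93%, and Selkirk's stake falls to 7%.
Pablo holds 93% of Brightwater, so Pablo controls Brightwater.
After the transaction, neither Pablo nor any entity Pablo controls holds a voting interest in Cinder, so Pablo still does not control it.
No new person acquires control, so the clause is not triggered.

No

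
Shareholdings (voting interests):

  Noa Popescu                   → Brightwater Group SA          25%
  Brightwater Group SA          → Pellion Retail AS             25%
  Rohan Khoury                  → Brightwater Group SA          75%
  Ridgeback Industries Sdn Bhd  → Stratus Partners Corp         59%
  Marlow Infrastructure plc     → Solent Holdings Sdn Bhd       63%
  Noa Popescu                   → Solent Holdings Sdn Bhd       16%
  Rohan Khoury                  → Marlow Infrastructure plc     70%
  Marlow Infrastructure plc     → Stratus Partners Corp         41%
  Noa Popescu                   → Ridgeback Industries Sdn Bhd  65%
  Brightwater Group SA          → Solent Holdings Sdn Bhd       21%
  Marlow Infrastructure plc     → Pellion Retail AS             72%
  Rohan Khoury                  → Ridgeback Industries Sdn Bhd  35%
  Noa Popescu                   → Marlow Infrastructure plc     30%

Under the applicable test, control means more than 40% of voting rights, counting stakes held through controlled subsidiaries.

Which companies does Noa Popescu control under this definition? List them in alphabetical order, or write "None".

Noa holds 65% of Ridgeback, so Noa controls Ridgeback.
Ridgeback holds 59% of Stratus, so Noa controls Stratus.
No other company's threshold is met.

Ridgeback Industries Sdn Bhd, Stratus Partners Corp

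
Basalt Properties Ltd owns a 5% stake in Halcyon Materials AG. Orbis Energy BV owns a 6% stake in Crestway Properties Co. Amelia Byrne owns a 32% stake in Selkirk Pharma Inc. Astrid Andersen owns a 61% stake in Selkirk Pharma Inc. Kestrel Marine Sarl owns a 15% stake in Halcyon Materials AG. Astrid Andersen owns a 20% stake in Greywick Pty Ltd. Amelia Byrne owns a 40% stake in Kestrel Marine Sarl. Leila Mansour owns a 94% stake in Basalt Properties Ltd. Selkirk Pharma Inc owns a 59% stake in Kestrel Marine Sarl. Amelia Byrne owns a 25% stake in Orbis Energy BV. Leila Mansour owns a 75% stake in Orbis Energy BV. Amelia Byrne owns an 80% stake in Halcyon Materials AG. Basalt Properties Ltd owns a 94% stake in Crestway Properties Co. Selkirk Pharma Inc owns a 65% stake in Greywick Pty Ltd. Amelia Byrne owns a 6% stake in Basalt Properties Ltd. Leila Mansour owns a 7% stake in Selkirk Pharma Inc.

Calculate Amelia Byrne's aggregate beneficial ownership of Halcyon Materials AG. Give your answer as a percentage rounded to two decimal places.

Amelia reaches Halcyon along 4 paths.
Direct stake: 80% = 80%.
Via Basalt: 6% × 5% = 0.3%.
Via Selkirk → Kestrel: 32% × 59% × 15% = 2.832%.
Via Kestrel: 40% × 15% = 6%.
Total: 80% + 0.3% + 2.832% + 6% = 89.132%.
Rounded: 89.13%.

89.13%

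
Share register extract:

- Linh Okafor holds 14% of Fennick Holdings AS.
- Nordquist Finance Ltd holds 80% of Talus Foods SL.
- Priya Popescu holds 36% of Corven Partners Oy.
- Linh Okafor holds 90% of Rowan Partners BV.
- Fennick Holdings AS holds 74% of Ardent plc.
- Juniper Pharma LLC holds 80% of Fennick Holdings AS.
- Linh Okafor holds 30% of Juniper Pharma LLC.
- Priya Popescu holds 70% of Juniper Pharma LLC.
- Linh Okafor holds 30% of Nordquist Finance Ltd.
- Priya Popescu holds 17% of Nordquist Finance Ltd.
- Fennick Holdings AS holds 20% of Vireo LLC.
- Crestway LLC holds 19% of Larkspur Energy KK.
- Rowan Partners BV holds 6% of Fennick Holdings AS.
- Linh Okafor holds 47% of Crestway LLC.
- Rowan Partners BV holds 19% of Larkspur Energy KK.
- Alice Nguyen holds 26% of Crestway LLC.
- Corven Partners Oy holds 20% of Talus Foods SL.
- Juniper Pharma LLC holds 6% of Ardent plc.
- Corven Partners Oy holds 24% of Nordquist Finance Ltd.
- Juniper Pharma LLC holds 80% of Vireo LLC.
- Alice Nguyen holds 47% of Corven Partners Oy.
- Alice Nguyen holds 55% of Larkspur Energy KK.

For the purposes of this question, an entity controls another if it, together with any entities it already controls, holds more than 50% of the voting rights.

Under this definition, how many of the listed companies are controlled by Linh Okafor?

Linh holds 90% of Rowan, so Linh controls Rowan.
No other company's threshold is met.
Linh controls 1 company.

1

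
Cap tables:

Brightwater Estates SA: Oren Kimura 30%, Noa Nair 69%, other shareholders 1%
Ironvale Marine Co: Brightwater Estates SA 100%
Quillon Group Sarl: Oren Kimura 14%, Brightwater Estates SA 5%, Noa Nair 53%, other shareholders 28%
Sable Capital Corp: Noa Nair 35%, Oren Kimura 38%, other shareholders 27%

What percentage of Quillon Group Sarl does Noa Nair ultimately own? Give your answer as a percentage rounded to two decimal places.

56.45%

Noa reaches Quillon along 2 paths.
Via Brightwater: 69% × 5% = 3.45%.
Direct stake: 53% = 53%.
Total: 3.45% + 53% = 56.45%.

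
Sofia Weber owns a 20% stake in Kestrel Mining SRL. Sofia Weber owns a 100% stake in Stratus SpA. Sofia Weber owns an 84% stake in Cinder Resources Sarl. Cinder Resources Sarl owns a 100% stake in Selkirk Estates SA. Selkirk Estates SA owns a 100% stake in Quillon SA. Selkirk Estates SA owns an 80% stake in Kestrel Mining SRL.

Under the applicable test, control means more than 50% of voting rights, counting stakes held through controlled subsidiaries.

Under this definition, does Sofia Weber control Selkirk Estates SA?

Sofia holds 84% of Cinder, so Sofia controls Cinder.
Cinder holds 100% of Selkirk, so Sofia controls Selkirk.

Yes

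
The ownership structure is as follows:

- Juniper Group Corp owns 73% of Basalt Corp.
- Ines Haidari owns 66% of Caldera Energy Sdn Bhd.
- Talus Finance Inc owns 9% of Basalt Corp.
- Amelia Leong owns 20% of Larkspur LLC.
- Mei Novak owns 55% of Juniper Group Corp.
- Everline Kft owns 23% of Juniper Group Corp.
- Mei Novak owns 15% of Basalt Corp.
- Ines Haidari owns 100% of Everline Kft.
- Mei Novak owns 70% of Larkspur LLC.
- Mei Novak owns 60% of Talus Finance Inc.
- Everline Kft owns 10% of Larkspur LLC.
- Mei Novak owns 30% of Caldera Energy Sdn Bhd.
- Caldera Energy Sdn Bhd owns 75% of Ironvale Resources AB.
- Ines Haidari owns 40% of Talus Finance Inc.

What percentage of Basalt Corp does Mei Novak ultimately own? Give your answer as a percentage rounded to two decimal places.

Mei reaches Basalt along 3 paths.
Direct stake: 15% = 15%.
Via Juniper: 55% × 73% = 40.15%.
Via Talus: 60% × 9% = 5.4%.
Total: 15% + 40.15% + 5.4% = 60.55%.

60.55%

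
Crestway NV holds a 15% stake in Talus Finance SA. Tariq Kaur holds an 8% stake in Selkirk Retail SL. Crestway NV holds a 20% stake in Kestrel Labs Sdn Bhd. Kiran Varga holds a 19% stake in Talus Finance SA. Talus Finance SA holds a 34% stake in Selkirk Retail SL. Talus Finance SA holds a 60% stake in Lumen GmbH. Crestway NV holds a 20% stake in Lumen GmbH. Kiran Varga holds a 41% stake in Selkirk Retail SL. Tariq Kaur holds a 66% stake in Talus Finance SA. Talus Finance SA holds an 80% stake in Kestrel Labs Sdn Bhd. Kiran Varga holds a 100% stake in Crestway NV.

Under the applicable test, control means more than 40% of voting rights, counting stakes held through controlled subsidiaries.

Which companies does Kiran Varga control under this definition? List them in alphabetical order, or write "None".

Crestway NV, Selkirk Retail SL

Kiran holds 100% of Crestway, so Kiran controls Crestway.
Kiran holds 41% of Selkirk, so Kiran controls Selkirk.
No other company's threshold is met.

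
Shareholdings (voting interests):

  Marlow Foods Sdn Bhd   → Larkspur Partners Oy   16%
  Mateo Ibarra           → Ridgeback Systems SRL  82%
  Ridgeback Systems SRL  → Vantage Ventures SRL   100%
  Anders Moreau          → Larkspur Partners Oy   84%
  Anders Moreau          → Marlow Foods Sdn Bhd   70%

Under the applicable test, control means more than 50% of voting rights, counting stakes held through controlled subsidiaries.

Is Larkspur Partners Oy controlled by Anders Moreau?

Yes

Anders holds 70% of Marlow, so Anders controls Marlow.
Marlow and Anders together hold 16% + 84% = 100% of Larkspur, so Anders controls Larkspur.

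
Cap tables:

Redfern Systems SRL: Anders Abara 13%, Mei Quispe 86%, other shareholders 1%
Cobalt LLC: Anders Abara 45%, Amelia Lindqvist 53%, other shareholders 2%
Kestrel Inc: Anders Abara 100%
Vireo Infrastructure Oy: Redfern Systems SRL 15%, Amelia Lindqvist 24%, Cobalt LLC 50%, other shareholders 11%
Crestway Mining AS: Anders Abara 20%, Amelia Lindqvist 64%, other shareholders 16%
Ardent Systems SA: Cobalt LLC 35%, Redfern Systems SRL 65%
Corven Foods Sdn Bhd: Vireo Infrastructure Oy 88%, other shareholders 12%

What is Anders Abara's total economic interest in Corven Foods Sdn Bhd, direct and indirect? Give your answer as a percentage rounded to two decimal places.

Anders reaches Corven along 2 paths.
Via Redfern → Vireo: 13% × 15% × 88% = 1.716%.
Via Cobalt → Vireo: 45% × 50% × 88% = 19.8%.
Total: 1.716% + 19.8% = 21.516%.
Rounded: 21.52%.

21.52%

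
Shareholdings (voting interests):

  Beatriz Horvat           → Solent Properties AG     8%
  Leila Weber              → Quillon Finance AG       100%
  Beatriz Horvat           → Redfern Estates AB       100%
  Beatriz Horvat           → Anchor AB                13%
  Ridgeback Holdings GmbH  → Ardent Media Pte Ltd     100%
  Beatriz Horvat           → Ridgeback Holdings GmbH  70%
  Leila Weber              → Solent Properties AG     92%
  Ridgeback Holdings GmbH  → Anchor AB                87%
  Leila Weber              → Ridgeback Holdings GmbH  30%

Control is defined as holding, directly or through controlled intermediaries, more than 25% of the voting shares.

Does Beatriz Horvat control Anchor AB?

Yes

Beatriz holds 70% of Ridgeback, so Beatriz controls Ridgeback.
Ridgeback and Beatriz together hold 87% + 13% = 100% of Anchor, so Beatriz controls Anchor.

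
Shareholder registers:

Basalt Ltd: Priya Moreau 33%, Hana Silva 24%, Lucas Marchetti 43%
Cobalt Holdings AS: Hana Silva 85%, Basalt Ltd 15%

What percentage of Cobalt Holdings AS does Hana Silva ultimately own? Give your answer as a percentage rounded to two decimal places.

Hana reaches Cobalt along 2 paths.
Direct stake: 85% = 85%.
Via Basalt: 24% × 15% = 3.6%.
Total: 85% + 3.6% = 88.6%.
Rounded: 88.60%.

88.60%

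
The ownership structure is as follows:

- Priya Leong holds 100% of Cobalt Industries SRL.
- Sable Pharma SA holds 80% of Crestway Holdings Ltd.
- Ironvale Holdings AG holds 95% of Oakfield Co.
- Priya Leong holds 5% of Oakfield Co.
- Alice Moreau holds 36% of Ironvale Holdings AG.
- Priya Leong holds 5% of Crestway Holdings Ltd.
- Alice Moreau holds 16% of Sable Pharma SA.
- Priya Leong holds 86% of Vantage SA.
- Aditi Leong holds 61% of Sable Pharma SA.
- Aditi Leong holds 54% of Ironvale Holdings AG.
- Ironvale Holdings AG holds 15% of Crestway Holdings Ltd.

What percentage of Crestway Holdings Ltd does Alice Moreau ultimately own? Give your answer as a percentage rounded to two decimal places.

18.20%

Alice reaches Crestway along 2 paths.
Via Sable: 16% × 80% = 12.8%.
Via Ironvale: 36% × 15% = 5.4%.
Total: 12.8% + 5.4% = 18.2%.
Rounded: 18.20%.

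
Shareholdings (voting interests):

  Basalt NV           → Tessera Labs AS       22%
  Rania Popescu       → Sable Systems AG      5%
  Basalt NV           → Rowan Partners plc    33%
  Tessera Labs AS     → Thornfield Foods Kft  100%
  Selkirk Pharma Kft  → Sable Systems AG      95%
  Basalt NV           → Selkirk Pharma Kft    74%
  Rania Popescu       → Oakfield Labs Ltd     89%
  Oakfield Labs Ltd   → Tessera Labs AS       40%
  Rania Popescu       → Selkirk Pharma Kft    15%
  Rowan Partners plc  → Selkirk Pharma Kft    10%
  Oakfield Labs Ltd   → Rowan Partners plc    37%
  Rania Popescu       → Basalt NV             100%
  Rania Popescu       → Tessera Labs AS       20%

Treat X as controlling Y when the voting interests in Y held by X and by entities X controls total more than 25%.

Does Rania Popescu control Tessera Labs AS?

Yes

Rania holds 100% of Basalt, so Rania controls Basalt.
Rania holds 89% of Oakfield, so Rania controls Oakfield.
Basalt and Rania and Oakfield together hold 22% + 20% + 40% = 82% of Tessera, so Rania controls Tessera.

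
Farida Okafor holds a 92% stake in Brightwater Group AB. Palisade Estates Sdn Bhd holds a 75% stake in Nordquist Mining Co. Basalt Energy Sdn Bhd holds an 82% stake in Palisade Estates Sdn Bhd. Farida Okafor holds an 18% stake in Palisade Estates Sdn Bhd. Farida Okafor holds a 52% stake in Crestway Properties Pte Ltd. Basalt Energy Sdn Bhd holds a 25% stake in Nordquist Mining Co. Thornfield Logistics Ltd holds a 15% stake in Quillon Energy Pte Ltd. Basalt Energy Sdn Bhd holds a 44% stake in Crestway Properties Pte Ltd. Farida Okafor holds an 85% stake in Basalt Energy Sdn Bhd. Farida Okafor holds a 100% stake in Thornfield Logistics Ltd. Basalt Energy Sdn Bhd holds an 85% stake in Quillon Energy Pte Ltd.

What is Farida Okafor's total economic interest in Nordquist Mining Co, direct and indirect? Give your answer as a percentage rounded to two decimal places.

Farida reaches Nordquist along 3 paths.
Via Basalt: 85% × 25% = 21.25%.
Via Palisade: 18% × 75% = 13.5%.
Via Basalt → Palisade: 85% × 82% × 75% = 52.275%.
Total: 21.25% + 13.5% + 52.275% = 87.025%.
Rounded: 87.03%.

87.03%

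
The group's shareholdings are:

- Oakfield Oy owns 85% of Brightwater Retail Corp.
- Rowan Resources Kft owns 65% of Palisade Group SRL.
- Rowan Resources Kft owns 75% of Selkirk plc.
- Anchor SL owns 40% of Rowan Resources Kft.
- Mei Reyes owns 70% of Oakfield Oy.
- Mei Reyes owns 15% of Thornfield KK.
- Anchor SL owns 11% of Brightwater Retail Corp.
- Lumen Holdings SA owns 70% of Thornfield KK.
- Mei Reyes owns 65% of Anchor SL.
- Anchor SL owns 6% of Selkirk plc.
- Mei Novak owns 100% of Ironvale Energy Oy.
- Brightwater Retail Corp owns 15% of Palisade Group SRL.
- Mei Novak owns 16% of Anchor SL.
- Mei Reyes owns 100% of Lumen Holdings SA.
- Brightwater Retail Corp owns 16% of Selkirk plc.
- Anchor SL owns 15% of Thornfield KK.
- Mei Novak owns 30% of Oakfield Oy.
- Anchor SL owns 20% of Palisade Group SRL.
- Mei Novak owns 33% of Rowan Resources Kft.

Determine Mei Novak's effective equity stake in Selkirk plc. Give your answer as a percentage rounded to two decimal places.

34.87%

Mei Novak reaches Selkirk along 5 paths.
Via Anchor: 16% × 6% = 0.96%.
Via Oakfield → Brightwater: 30% × 85% × 16% = 4.08%.
Via Anchor → Brightwater: 16% × 11% × 16% = 0.2816%.
Via Anchor → Rowan: 16% × 40% × 75% = 4.8%.
Via Rowan: 33% × 75% = 24.75%.
Total: 0.96% + 4.08% + 0.2816% + 4.8% + 24.75% = 34.8716%.
Rounded: 34.87%.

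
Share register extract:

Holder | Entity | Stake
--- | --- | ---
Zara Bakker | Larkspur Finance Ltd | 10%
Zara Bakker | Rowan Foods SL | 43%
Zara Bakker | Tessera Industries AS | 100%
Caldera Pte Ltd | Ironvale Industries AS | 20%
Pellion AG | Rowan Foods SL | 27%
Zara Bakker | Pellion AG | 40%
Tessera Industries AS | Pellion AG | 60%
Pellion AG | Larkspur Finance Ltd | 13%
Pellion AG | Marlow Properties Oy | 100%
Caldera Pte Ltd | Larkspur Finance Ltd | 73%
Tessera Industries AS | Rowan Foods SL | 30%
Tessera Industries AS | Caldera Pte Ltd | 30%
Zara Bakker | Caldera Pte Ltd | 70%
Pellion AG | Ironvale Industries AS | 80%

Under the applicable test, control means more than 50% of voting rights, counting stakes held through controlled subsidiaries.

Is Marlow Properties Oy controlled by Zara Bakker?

Zara holds 100% of Tessera, so Zara controls Tessera.
Zara and Tessera together hold 40% + 60% = 100% of Pellion, so Zara controls Pellion.
Pellion holds 100% of Marlow, so Zara controls Marlow.

Yes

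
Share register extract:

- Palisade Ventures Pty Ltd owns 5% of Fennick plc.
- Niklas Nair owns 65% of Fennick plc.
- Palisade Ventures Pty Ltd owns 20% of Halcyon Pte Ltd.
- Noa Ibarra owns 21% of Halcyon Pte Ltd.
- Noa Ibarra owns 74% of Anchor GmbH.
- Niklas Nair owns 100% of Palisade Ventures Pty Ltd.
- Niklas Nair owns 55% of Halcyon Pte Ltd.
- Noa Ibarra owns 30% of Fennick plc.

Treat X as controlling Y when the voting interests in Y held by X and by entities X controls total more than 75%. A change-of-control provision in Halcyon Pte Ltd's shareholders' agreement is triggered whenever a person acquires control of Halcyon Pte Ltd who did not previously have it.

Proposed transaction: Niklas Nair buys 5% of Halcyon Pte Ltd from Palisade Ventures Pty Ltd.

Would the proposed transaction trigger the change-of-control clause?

The purchase adds only to Niklas's holdings (Palisade's stake shrinks), so Niklas is the only person who could newly come to control Halcyon.
Niklas holds 100% of Palisade, so Niklas controls Palisade.
In Halcyon, Niklas's side holds only 20% + 55% = 75%, not > 75%.
So before the transaction, Niklas does not control Halcyon.
After the purchase, Niklas's direct stake in Halcyon rises to 55% + 5% = 60%, and Palisade's stake falls to 15%.
After the transaction, Niklas's side holds 15% + 60% = 75% of Halcyon, not > 75%, so Niklas still does not control Halcyon.
No new person acquires control, so the clause is not triggered.

No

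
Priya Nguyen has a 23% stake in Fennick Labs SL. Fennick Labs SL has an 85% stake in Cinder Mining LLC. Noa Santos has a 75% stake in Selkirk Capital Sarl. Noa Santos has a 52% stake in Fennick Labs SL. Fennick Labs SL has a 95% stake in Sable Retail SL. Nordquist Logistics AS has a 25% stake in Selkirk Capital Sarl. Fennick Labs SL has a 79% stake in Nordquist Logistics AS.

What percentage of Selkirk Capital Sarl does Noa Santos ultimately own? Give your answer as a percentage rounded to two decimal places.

85.27%

Noa reaches Selkirk along 2 paths.
Direct stake: 75% = 75%.
Via Fennick → Nordquist: 52% × 79% × 25% = 10.27%.
Total: 75% + 10.27% = 85.27%.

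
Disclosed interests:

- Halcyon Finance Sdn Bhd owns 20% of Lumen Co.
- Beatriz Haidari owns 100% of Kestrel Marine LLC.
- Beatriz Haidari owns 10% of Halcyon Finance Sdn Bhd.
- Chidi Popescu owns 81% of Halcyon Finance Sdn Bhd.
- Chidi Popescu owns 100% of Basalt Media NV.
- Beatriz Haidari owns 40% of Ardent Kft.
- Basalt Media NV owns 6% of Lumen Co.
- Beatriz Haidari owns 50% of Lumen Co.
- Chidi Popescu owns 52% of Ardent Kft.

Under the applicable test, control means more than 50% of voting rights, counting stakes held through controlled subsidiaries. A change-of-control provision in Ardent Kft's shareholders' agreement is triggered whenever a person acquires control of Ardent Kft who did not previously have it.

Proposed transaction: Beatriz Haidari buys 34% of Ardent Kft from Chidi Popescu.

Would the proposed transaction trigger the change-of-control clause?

The purchase adds only to Beatriz's holdings (Chidi's stake shrinks), so Beatriz is the only person who could newly come to control Ardent.
Beatriz holds 100% of Kestrel, so Beatriz controls Kestrel.
In Ardent, Beatriz's side holds only 40%, not > 50%.
So before the transaction, Beatriz does not control Ardent.
After the purchase, Beatriz's direct stake in Ardent rises to 40% + 34% = 74%, and Chidi's stake falls to 18%.
Beatriz holds 74% of Ardent, so Beatriz controls Ardent.
Beatriz did not control Ardent before and does after, so the clause is triggered.

Yes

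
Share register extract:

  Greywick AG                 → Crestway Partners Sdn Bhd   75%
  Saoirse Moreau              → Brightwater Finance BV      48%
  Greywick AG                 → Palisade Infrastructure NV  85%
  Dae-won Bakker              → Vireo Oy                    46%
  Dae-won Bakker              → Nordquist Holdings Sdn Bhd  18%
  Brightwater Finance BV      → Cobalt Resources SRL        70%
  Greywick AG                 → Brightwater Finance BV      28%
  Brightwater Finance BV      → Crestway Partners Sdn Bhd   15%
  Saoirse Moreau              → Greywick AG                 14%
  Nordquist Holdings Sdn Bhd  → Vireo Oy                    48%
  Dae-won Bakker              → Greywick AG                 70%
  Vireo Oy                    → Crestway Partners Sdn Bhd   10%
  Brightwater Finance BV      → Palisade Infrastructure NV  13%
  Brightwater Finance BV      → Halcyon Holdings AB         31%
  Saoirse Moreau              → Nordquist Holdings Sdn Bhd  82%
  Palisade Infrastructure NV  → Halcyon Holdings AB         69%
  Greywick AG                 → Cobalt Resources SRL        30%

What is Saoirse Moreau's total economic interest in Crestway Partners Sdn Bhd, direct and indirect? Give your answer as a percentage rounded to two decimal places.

22.22%

Saoirse reaches Crestway along 4 paths.
Via Nordquist → Vireo: 82% × 48% × 10% = 3.936%.
Via Greywick → Brightwater: 14% × 28% × 15% = 0.588%.
Via Brightwater: 48% × 15% = 7.2%.
Via Greywick: 14% × 75% = 10.5%.
Total: 3.936% + 0.588% + 7.2% + 10.5% = 22.224%.
Rounded: 22.22%.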